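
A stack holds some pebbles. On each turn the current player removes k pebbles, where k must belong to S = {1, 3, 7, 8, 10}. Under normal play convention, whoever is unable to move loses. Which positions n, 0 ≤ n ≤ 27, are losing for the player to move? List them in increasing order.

0, 2, 4, 6, 15, 17, 19, 21

n :  0  1  2  3  4  5  6  7  8  9 10 11 12 13 14 15 16 17 18 19 20 21 22 23 24 25 26 27
G :  0  1  0  1  0  1  0  1  2  3  2  3  2  3  2  0  1  0  1  0  1  0  1  2  3  2  3  2
P-positions are exactly the n with G(n) = 0.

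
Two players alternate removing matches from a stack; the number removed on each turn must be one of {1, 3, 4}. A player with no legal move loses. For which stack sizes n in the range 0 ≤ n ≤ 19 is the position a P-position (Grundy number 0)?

G(0) = 0
G(1) = mex{0} = 1
G(2) = mex{1} = 0
G(3) = mex{0,0} = 1
G(4) = mex{1,1,0} = 2
G(5) = mex{2,0,1} = 3
G(6) = mex{3,1,0} = 2
G(7) = mex{2,2,1} = 0
G(8) = mex{0,3,2} = 1
G(9) = mex{1,2,3} = 0
G(10) = mex{0,0,2} = 1
G(11) = mex{1,1,0} = 2
G(12) = mex{2,0,1} = 3
G(13) = mex{3,1,0} = 2
G(14) = mex{2,2,1} = 0
G(15) = mex{0,3,2} = 1
G(16) = mex{1,2,3} = 0
G(17) = mex{0,0,2} = 1
G(18) = mex{1,1,0} = 2
G(19) = mex{2,0,1} = 3
P-positions are exactly the n with G(n) = 0.

0, 2, 7, 9, 14, 16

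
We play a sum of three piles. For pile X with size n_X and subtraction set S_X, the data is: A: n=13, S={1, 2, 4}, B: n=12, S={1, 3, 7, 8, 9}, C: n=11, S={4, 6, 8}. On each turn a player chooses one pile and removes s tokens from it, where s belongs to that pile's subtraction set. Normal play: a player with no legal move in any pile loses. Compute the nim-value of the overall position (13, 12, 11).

1

Pile A, S = {1, 2, 4}:
n :  0  1  2  3  4  5  6  7  8  9 10 11 12 13
G :  0  1  2  0  1  2  0  1  2  0  1  2  0  1
G_A(13) = 1.
Pile B, S = {1, 3, 7, 8, 9}:
n :  0  1  2  3  4  5  6  7  8  9 10 11 12
G :  0  1  0  1  0  1  0  1  2  3  2  3  2
G_B(12) = 2.
Pile C, S = {4, 6, 8}:
G(0) = 0
G(1) = mex{} = 0
G(2) = mex{} = 0
G(3) = mex{} = 0
G(4) = mex{0} = 1
G(5) = mex{0} = 1
G(6) = mex{0,0} = 1
G(7) = mex{0,0} = 1
G(8) = mex{1,0,0} = 2
G(9) = mex{1,0,0} = 2
G(10) = mex{1,1,0} = 2
G(11) = mex{1,1,0} = 2
G_C(11) = 2.
Combined Grundy value = 1 ⊕ 2 ⊕ 2 = 1.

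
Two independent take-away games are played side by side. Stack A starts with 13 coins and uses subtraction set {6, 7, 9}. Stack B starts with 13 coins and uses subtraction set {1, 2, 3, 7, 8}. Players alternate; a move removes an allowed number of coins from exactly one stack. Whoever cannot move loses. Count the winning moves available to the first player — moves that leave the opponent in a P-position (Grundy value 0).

3

Stack A, S = {6, 7, 9}:
n :  0  1  2  3  4  5  6  7  8  9 10 11 12 13
G :  0  0  0  0  0  0  1  1  1  1  1  1  2  2
G_A(13) = 2.
Stack B, S = {1, 2, 3, 7, 8}:
G(0) = 0
G(1) = mex{0} = 1
G(2) = mex{1,0} = 2
G(3) = mex{2,1,0} = 3
G(4) = mex{3,2,1} = 0
G(5) = mex{0,3,2} = 1
G(6) = mex{1,0,3} = 2
G(7) = mex{2,1,0,0} = 3
G(8) = mex{3,2,1,1,0} = 4
G(9) = mex{4,3,2,2,1} = 0
G(10) = mex{0,4,3,3,2} = 1
G(11) = mex{1,0,4,0,3} = 2
G(12) = mex{2,1,0,1,0} = 3
G(13) = mex{3,2,1,2,1} = 0
G_B(13) = 0.
Combined Grundy value = 2 ⊕ 0 = 2.
A winning move leaves total XOR = 0, i.e. changes one component's Grundy value g to g ⊕ X where X is the current total.
Stack A: need g' = 2⊕2 = 0. Options: 13−6→G=1, 13−7→G=1, 13−9→G=0. Hits: 1.
Stack B: need g' = 0⊕2 = 2. Options: 13−1→G=3, 13−2→G=2, 13−3→G=1, 13−7→G=2, 13−8→G=1. Hits: 2.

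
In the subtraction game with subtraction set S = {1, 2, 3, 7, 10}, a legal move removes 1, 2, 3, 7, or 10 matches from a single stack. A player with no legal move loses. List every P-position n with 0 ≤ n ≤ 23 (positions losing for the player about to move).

0, 4, 8, 12, 16, 20

n :  0  1  2  3  4  5  6  7  8  9 10 11 12 13 14 15 16 17 18 19 20 21 22 23
G :  0  1  2  3  0  1  2  3  0  1  2  3  0  1  2  3  0  1  2  3  0  1  2  3
P-positions are exactly the n with G(n) = 0.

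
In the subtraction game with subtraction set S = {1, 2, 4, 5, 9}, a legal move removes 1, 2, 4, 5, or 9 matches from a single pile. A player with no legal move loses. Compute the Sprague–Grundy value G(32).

0

n :  0  1  2  3  4  5  6  7  8  9 10 11 12 13 14 15 16 17 18 19 20 21 22 23 24 25 26 27 28 29 30 31 32
G :  0  1  2  0  1  2  0  1  2  3  4  5  3  0  1  2  0  1  2  0  1  2  3  4  5  3  0  1  2  0  1  2  0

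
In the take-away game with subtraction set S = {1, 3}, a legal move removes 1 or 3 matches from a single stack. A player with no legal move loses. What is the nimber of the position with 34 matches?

n :  0  1  2  3  4  5  6  7  8  9 10 11 12 13 14 15 16 17 18 19 20 21 22 23 24 25 26 27 28 29 30 31 32 33 34
G :  0  1  0  1  0  1  0  1  0  1  0  1  0  1  0  1  0  1  0  1  0  1  0  1  0  1  0  1  0  1  0  1  0  1  0

0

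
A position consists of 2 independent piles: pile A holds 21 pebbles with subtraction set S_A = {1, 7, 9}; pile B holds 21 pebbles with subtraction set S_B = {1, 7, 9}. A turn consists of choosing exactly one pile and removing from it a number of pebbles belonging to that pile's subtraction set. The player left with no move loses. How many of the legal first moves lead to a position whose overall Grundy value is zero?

Pile A, S = {1, 7, 9}:
G(0) = 0
G(1) = mex{0} = 1
G(2) = mex{1} = 0
G(3) = mex{0} = 1
G(4) = mex{1} = 0
G(5) = mex{0} = 1
G(6) = mex{1} = 0
G(7) = mex{0,0} = 1
G(8) = mex{1,1} = 0
G(9) = mex{0,0,0} = 1
G(10) = mex{1,1,1} = 0
G(11) = mex{0,0,0} = 1
G(12) = mex{1,1,1} = 0
G(13) = mex{0,0,0} = 1
G(14) = mex{1,1,1} = 0
G(15) = mex{0,0,0} = 1
G(16) = mex{1,1,1} = 0
G(17) = mex{0,0,0} = 1
G(18) = mex{1,1,1} = 0
G(19) = mex{0,0,0} = 1
G(20) = mex{1,1,1} = 0
G(21) = mex{0,0,0} = 1
G_A(21) = 1.
Pile B, S = {1, 7, 9}:
n :  0  1  2  3  4  5  6  7  8  9 10 11 12 13 14 15 16 17 18 19 20 21
G :  0  1  0  1  0  1  0  1  0  1  0  1  0  1  0  1  0  1  0  1  0  1
G_B(21) = 1.
Combined Grundy value = 1 ⊕ 1 = 0.
A winning move leaves total XOR = 0, i.e. changes one component's Grundy value g to g ⊕ X where X is the current total.
Pile A: target g' = 1⊕0 = 1, but every legal move changes the Grundy value (mex property), so 0 moves.
Pile B: target g' = 1⊕0 = 1, but every legal move changes the Grundy value (mex property), so 0 moves.

0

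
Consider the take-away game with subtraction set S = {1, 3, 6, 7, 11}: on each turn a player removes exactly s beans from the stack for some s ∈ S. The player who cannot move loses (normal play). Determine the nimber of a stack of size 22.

2

n :  0  1  2  3  4  5  6  7  8  9 10 11 12 13 14 15 16 17 18 19 20 21 22
G :  0  1  0  1  0  1  2  3  2  3  2  3  0  1  0  1  0  1  2  3  2  3  2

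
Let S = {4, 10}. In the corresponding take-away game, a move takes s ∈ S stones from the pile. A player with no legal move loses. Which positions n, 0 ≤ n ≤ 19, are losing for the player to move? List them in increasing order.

n :  0  1  2  3  4  5  6  7  8  9 10 11 12 13 14 15 16 17 18 19
G :  0  0  0  0  1  1  1  1  0  0  2  2  1  1  0  0  0  0  1  1
P-positions are exactly the n with G(n) = 0.

0, 1, 2, 3, 8, 9, 14, 15, 16, 17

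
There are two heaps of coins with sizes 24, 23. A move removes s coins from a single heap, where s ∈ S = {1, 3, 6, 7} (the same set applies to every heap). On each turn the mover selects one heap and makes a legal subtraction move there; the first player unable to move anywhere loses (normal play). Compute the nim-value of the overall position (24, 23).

All heaps use S = {1, 3, 6, 7}:
G(0) = 0
G(1) = mex{0} = 1
G(2) = mex{1} = 0
G(3) = mex{0,0} = 1
G(4) = mex{1,1} = 0
G(5) = mex{0,0} = 1
G(6) = mex{1,1,0} = 2
G(7) = mex{2,0,1,0} = 3
G(8) = mex{3,1,0,1} = 2
G(9) = mex{2,2,1,0} = 3
G(10) = mex{3,3,0,1} = 2
G(11) = mex{2,2,1,0} = 3
G(12) = mex{3,3,2,1} = 0
G(13) = mex{0,2,3,2} = 1
G(14) = mex{1,3,2,3} = 0
G(15) = mex{0,0,3,2} = 1
G(16) = mex{1,1,2,3} = 0
G(17) = mex{0,0,3,2} = 1
G(18) = mex{1,1,0,3} = 2
G(19) = mex{2,0,1,0} = 3
G(20) = mex{3,1,0,1} = 2
G(21) = mex{2,2,1,0} = 3
G(22) = mex{3,3,0,1} = 2
G(23) = mex{2,2,1,0} = 3
G(24) = mex{3,3,2,1} = 0
Heap A: G(24) = 0.
Heap B: G(23) = 3.
Combined Grundy value = 0 ⊕ 3 = 3.

3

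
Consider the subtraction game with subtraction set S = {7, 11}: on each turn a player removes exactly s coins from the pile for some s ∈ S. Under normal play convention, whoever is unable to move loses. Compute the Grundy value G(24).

n :  0  1  2  3  4  5  6  7  8  9 10 11 12 13 14 15 16 17 18 19 20 21 22 23 24
G :  0  0  0  0  0  0  0  1  1  1  1  1  1  1  2  2  2  2  0  0  0  0  0  0  0

0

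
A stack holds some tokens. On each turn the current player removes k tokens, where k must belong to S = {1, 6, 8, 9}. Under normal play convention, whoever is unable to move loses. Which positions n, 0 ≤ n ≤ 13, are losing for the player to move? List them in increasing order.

n :  0  1  2  3  4  5  6  7  8  9 10 11 12 13
G :  0  1  0  1  0  1  2  0  1  2  3  2  3  2
P-positions are exactly the n with G(n) = 0.

0, 2, 4, 7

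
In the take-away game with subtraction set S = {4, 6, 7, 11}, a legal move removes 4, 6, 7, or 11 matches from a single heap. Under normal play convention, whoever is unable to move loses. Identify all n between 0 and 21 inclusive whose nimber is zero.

n :  0  1  2  3  4  5  6  7  8  9 10 11 12 13 14 15 16 17 18 19 20 21
G :  0  0  0  0  1  1  1  1  2  2  2  2  3  3  3  0  0  0  0  1  1  1
P-positions are exactly the n with G(n) = 0.

0, 1, 2, 3, 15, 16, 17, 18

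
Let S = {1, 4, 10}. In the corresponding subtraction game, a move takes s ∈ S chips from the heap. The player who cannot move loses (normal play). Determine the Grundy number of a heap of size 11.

2

G(0) = 0
G(1) = mex{0} = 1
G(2) = mex{1} = 0
G(3) = mex{0} = 1
G(4) = mex{1,0} = 2
G(5) = mex{2,1} = 0
G(6) = mex{0,0} = 1
G(7) = mex{1,1} = 0
G(8) = mex{0,2} = 1
G(9) = mex{1,0} = 2
G(10) = mex{2,1,0} = 3
G(11) = mex{3,0,1} = 2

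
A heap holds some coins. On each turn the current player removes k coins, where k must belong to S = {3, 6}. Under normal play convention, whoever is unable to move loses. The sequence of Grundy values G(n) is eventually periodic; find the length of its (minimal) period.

9

n :  0  1  2  3  4  5  6  7  8  9 10 11 12 13 14 15 16 17 18 19
G :  0  0  0  1  1  1  2  2  2  0  0  0  1  1  1  2  2  2  0  0
G(n+9) = G(n) holds for n = 0,…,5 (a full window of length max(S) = 6), so the sequence is purely periodic with period 9.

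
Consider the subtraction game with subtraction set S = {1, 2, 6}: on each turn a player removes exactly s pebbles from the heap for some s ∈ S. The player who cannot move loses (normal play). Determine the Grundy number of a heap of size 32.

1

G(0) = 0
G(1) = mex{0} = 1
G(2) = mex{1,0} = 2
G(3) = mex{2,1} = 0
G(4) = mex{0,2} = 1
G(5) = mex{1,0} = 2
G(6) = mex{2,1,0} = 3
G(7) = mex{3,2,1} = 0
G(8) = mex{0,3,2} = 1
G(9) = mex{1,0,0} = 2
G(10) = mex{2,1,1} = 0
G(11) = mex{0,2,2} = 1
G(12) = mex{1,0,3} = 2
G(13) = mex{2,1,0} = 3
G(14) = mex{3,2,1} = 0
G(15) = mex{0,3,2} = 1
G(16) = mex{1,0,0} = 2
G(17) = mex{2,1,1} = 0
G(18) = mex{0,2,2} = 1
G(19) = mex{1,0,3} = 2
G(20) = mex{2,1,0} = 3
G(21) = mex{3,2,1} = 0
G(22) = mex{0,3,2} = 1
G(23) = mex{1,0,0} = 2
G(24) = mex{2,1,1} = 0
G(25) = mex{0,2,2} = 1
G(26) = mex{1,0,3} = 2
G(27) = mex{2,1,0} = 3
G(28) = mex{3,2,1} = 0
G(29) = mex{0,3,2} = 1
G(30) = mex{1,0,0} = 2
G(31) = mex{2,1,1} = 0
G(32) = mex{0,2,2} = 1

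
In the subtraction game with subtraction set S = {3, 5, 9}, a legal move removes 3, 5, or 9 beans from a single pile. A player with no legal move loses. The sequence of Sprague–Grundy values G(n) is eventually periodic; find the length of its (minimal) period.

2

n :  0  1  2  3  4  5  6  7  8  9 10 11 12 13 14 15 16 17 18 19 20 21 22 23 24 25 26
G :  0  0  0  1  1  1  2  2  0  3  3  1  0  2  0  1  0  1  0  1  0  1  0  1  0  1  0
From n = 14 onward G(n+2) = G(n); since this holds over max(S) = 9 consecutive positions the period is 2 (pre-period 14).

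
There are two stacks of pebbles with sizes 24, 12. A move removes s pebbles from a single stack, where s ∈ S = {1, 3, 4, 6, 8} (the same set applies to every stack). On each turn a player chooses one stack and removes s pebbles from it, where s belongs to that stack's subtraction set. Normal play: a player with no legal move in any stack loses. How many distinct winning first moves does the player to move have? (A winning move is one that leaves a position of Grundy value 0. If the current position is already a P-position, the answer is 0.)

All stacks use S = {1, 3, 4, 6, 8}:
n :  0  1  2  3  4  5  6  7  8  9 10 11 12 13 14 15 16 17 18 19 20 21 22 23 24
G :  0  1  0  1  2  3  2  0  1  0  1  2  3  2  0  1  0  1  2  3  2  0  1  0  1
Stack A: G(24) = 1.
Stack B: G(12) = 3.
Combined Grundy value = 1 ⊕ 3 = 2.
A winning move leaves total XOR = 0, i.e. changes one component's Grundy value g to g ⊕ X where X is the current total.
Stack A: need g' = 1⊕2 = 3. Options: 24−1→G=0, 24−3→G=0, 24−4→G=2, 24−6→G=2, 24−8→G=0. Hits: 0.
Stack B: need g' = 3⊕2 = 1. Options: 12−1→G=2, 12−3→G=0, 12−4→G=1, 12−6→G=2, 12−8→G=2. Hits: 1.

1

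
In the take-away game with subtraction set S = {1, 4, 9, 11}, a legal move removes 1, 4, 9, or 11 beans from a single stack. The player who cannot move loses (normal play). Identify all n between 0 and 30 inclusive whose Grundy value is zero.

G(0) = 0
G(1) = mex{0} = 1
G(2) = mex{1} = 0
G(3) = mex{0} = 1
G(4) = mex{1,0} = 2
G(5) = mex{2,1} = 0
G(6) = mex{0,0} = 1
G(7) = mex{1,1} = 0
G(8) = mex{0,2} = 1
G(9) = mex{1,0,0} = 2
G(10) = mex{2,1,1} = 0
G(11) = mex{0,0,0,0} = 1
G(12) = mex{1,1,1,1} = 0
G(13) = mex{0,2,2,0} = 1
G(14) = mex{1,0,0,1} = 2
G(15) = mex{2,1,1,2} = 0
G(16) = mex{0,0,0,0} = 1
G(17) = mex{1,1,1,1} = 0
G(18) = mex{0,2,2,0} = 1
G(19) = mex{1,0,0,1} = 2
G(20) = mex{2,1,1,2} = 0
G(21) = mex{0,0,0,0} = 1
G(22) = mex{1,1,1,1} = 0
G(23) = mex{0,2,2,0} = 1
G(24) = mex{1,0,0,1} = 2
G(25) = mex{2,1,1,2} = 0
G(26) = mex{0,0,0,0} = 1
G(27) = mex{1,1,1,1} = 0
G(28) = mex{0,2,2,0} = 1
G(29) = mex{1,0,0,1} = 2
G(30) = mex{2,1,1,2} = 0
P-positions are exactly the n with G(n) = 0.

0, 2, 5, 7, 10, 12, 15, 17, 20, 22, 25, 27, 30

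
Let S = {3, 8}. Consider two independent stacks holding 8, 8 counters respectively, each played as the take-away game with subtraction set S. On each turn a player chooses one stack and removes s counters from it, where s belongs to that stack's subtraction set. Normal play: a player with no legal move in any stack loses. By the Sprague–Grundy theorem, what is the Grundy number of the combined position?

All stacks use S = {3, 8}:
n : 0 1 2 3 4 5 6 7 8
G : 0 0 0 1 1 1 0 0 2
Stack A: G(8) = 2.
Stack B: G(8) = 2.
Combined Grundy value = 2 ⊕ 2 = 0.

0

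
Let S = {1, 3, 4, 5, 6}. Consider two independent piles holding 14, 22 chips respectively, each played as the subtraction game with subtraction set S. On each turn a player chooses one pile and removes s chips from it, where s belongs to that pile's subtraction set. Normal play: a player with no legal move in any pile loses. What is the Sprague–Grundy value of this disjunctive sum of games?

All piles use S = {1, 3, 4, 5, 6}:
n :  0  1  2  3  4  5  6  7  8  9 10 11 12 13 14 15 16 17 18 19 20 21 22
G :  0  1  0  1  2  3  2  3  4  0  1  0  1  2  3  2  3  4  0  1  0  1  2
Pile A: G(14) = 3.
Pile B: G(22) = 2.
Combined Grundy value = 3 ⊕ 2 = 1.

1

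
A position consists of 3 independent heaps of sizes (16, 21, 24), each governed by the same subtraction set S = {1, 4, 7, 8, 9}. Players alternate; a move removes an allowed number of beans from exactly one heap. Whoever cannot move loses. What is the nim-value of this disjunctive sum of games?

All heaps use S = {1, 4, 7, 8, 9}:
n :  0  1  2  3  4  5  6  7  8  9 10 11 12 13 14 15 16 17 18 19 20 21 22 23 24
G :  0  1  0  1  2  0  1  2  3  2  3  4  5  3  4  0  1  0  1  2  0  1  2  3  2
Heap A: G(16) = 1.
Heap B: G(21) = 1.
Heap C: G(24) = 2.
Combined Grundy value = 1 ⊕ 1 ⊕ 2 = 2.

2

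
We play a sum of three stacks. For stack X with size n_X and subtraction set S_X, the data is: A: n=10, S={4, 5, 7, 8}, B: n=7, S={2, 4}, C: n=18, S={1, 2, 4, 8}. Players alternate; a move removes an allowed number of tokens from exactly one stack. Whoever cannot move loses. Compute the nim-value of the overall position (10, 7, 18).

Stack A, S = {4, 5, 7, 8}:
n :  0  1  2  3  4  5  6  7  8  9 10
G :  0  0  0  0  1  1  1  1  2  2  2
G_A(10) = 2.
Stack B, S = {2, 4}:
n : 0 1 2 3 4 5 6 7
G : 0 0 1 1 2 2 0 0
G_B(7) = 0.
Stack C, S = {1, 2, 4, 8}:
G(0) = 0
G(1) = mex{0} = 1
G(2) = mex{1,0} = 2
G(3) = mex{2,1} = 0
G(4) = mex{0,2,0} = 1
G(5) = mex{1,0,1} = 2
G(6) = mex{2,1,2} = 0
G(7) = mex{0,2,0} = 1
G(8) = mex{1,0,1,0} = 2
G(9) = mex{2,1,2,1} = 0
G(10) = mex{0,2,0,2} = 1
G(11) = mex{1,0,1,0} = 2
G(12) = mex{2,1,2,1} = 0
G(13) = mex{0,2,0,2} = 1
G(14) = mex{1,0,1,0} = 2
G(15) = mex{2,1,2,1} = 0
G(16) = mex{0,2,0,2} = 1
G(17) = mex{1,0,1,0} = 2
G(18) = mex{2,1,2,1} = 0
G_C(18) = 0.
Combined Grundy value = 2 ⊕ 0 ⊕ 0 = 2.

2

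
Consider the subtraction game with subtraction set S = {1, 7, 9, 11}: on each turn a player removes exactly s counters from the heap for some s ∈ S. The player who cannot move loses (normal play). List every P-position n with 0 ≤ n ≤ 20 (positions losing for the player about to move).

G(0) = 0
G(1) = mex{0} = 1
G(2) = mex{1} = 0
G(3) = mex{0} = 1
G(4) = mex{1} = 0
G(5) = mex{0} = 1
G(6) = mex{1} = 0
G(7) = mex{0,0} = 1
G(8) = mex{1,1} = 0
G(9) = mex{0,0,0} = 1
G(10) = mex{1,1,1} = 0
G(11) = mex{0,0,0,0} = 1
G(12) = mex{1,1,1,1} = 0
G(13) = mex{0,0,0,0} = 1
G(14) = mex{1,1,1,1} = 0
G(15) = mex{0,0,0,0} = 1
G(16) = mex{1,1,1,1} = 0
G(17) = mex{0,0,0,0} = 1
G(18) = mex{1,1,1,1} = 0
G(19) = mex{0,0,0,0} = 1
G(20) = mex{1,1,1,1} = 0
P-positions are exactly the n with G(n) = 0.

0, 2, 4, 6, 8, 10, 12, 14, 16, 18, 20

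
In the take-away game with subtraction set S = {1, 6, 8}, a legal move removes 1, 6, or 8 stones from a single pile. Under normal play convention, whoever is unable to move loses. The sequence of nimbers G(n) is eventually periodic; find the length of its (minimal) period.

G(0) = 0
G(1) = mex{0} = 1
G(2) = mex{1} = 0
G(3) = mex{0} = 1
G(4) = mex{1} = 0
G(5) = mex{0} = 1
G(6) = mex{1,0} = 2
G(7) = mex{2,1} = 0
G(8) = mex{0,0,0} = 1
G(9) = mex{1,1,1} = 0
G(10) = mex{0,0,0} = 1
G(11) = mex{1,1,1} = 0
G(12) = mex{0,2,0} = 1
G(13) = mex{1,0,1} = 2
G(14) = mex{2,1,2} = 0
G(15) = mex{0,0,0} = 1
G(16) = mex{1,1,1} = 0
G(n+7) = G(n) holds for n = 0,…,7 (a full window of length max(S) = 8), so the sequence is purely periodic with period 7.

7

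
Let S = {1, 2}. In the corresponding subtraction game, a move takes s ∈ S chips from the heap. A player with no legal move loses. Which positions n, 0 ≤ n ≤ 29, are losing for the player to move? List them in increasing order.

0, 3, 6, 9, 12, 15, 18, 21, 24, 27

n :  0  1  2  3  4  5  6  7  8  9 10 11 12 13 14 15 16 17 18 19 20 21 22 23 24 25 26 27 28 29
G :  0  1  2  0  1  2  0  1  2  0  1  2  0  1  2  0  1  2  0  1  2  0  1  2  0  1  2  0  1  2
P-positions are exactly the n with G(n) = 0.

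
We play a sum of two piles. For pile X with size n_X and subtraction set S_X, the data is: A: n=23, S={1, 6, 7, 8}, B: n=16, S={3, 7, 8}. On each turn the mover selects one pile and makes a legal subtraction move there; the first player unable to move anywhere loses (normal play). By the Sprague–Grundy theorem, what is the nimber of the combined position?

Pile A, S = {1, 6, 7, 8}:
n :  0  1  2  3  4  5  6  7  8  9 10 11 12 13 14 15 16 17 18 19 20 21 22 23
G :  0  1  0  1  0  1  2  3  2  3  2  3  4  0  1  0  1  0  1  2  3  2  3  2
G_A(23) = 2.
Pile B, S = {3, 7, 8}:
n :  0  1  2  3  4  5  6  7  8  9 10 11 12 13 14 15 16
G :  0  0  0  1  1  1  0  2  2  1  3  0  0  2  1  1  0
G_B(16) = 0.
Combined Grundy value = 2 ⊕ 0 = 2.

2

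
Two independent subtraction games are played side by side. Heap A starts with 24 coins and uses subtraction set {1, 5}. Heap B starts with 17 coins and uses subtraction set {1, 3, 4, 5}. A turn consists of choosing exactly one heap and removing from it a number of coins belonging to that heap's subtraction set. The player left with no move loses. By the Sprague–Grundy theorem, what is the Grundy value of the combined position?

Heap A, S = {1, 5}:
G(0) = 0
G(1) = mex{0} = 1
G(2) = mex{1} = 0
G(3) = mex{0} = 1
G(4) = mex{1} = 0
G(5) = mex{0,0} = 1
G(6) = mex{1,1} = 0
G(7) = mex{0,0} = 1
G(8) = mex{1,1} = 0
G(9) = mex{0,0} = 1
G(10) = mex{1,1} = 0
G(11) = mex{0,0} = 1
G(12) = mex{1,1} = 0
G(13) = mex{0,0} = 1
G(14) = mex{1,1} = 0
G(15) = mex{0,0} = 1
G(16) = mex{1,1} = 0
G(17) = mex{0,0} = 1
G(18) = mex{1,1} = 0
G(19) = mex{0,0} = 1
G(20) = mex{1,1} = 0
G(21) = mex{0,0} = 1
G(22) = mex{1,1} = 0
G(23) = mex{0,0} = 1
G(24) = mex{1,1} = 0
G_A(24) = 0.
Heap B, S = {1, 3, 4, 5}:
n :  0  1  2  3  4  5  6  7  8  9 10 11 12 13 14 15 16 17
G :  0  1  0  1  2  3  2  3  0  1  0  1  2  3  2  3  0  1
G_B(17) = 1.
Combined Grundy value = 0 ⊕ 1 = 1.

1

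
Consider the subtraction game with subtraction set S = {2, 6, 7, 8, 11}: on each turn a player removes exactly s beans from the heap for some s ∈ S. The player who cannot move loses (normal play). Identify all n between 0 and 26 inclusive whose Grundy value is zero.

G(0) = 0
G(1) = mex{} = 0
G(2) = mex{0} = 1
G(3) = mex{0} = 1
G(4) = mex{1} = 0
G(5) = mex{1} = 0
G(6) = mex{0,0} = 1
G(7) = mex{0,0,0} = 1
G(8) = mex{1,1,0,0} = 2
G(9) = mex{1,1,1,0} = 2
G(10) = mex{2,0,1,1} = 3
G(11) = mex{2,0,0,1,0} = 3
G(12) = mex{3,1,0,0,0} = 2
G(13) = mex{3,1,1,0,1} = 2
G(14) = mex{2,2,1,1,1} = 0
G(15) = mex{2,2,2,1,0} = 3
G(16) = mex{0,3,2,2,0} = 1
G(17) = mex{3,3,3,2,1} = 0
G(18) = mex{1,2,3,3,1} = 0
G(19) = mex{0,2,2,3,2} = 1
G(20) = mex{0,0,2,2,2} = 1
G(21) = mex{1,3,0,2,3} = 4
G(22) = mex{1,1,3,0,3} = 2
G(23) = mex{4,0,1,3,2} = 5
G(24) = mex{2,0,0,1,2} = 3
G(25) = mex{5,1,0,0,0} = 2
G(26) = mex{3,1,1,0,3} = 2
P-positions are exactly the n with G(n) = 0.

0, 1, 4, 5, 14, 17, 18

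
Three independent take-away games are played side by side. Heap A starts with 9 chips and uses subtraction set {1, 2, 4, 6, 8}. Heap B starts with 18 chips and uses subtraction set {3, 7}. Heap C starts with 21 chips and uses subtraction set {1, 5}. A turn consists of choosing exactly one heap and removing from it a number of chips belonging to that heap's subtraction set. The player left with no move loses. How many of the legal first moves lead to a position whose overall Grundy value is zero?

Heap A, S = {1, 2, 4, 6, 8}:
n : 0 1 2 3 4 5 6 7 8 9
G : 0 1 2 0 1 2 3 4 5 3
G_A(9) = 3.
Heap B, S = {3, 7}:
n :  0  1  2  3  4  5  6  7  8  9 10 11 12 13 14 15 16 17 18
G :  0  0  0  1  1  1  0  2  2  1  0  0  0  1  1  1  0  2  2
G_B(18) = 2.
Heap C, S = {1, 5}:
G(0) = 0
G(1) = mex{0} = 1
G(2) = mex{1} = 0
G(3) = mex{0} = 1
G(4) = mex{1} = 0
G(5) = mex{0,0} = 1
G(6) = mex{1,1} = 0
G(7) = mex{0,0} = 1
G(8) = mex{1,1} = 0
G(9) = mex{0,0} = 1
G(10) = mex{1,1} = 0
G(11) = mex{0,0} = 1
G(12) = mex{1,1} = 0
G(13) = mex{0,0} = 1
G(14) = mex{1,1} = 0
G(15) = mex{0,0} = 1
G(16) = mex{1,1} = 0
G(17) = mex{0,0} = 1
G(18) = mex{1,1} = 0
G(19) = mex{0,0} = 1
G(20) = mex{1,1} = 0
G(21) = mex{0,0} = 1
G_C(21) = 1.
Combined Grundy value = 3 ⊕ 2 ⊕ 1 = 0.
A winning move leaves total XOR = 0, i.e. changes one component's Grundy value g to g ⊕ X where X is the current total.
Heap A: target g' = 3⊕0 = 3, but every legal move changes the Grundy value (mex property), so 0 moves.
Heap B: target g' = 2⊕0 = 2, but every legal move changes the Grundy value (mex property), so 0 moves.
Heap C: target g' = 1⊕0 = 1, but every legal move changes the Grundy value (mex property), so 0 moves.

0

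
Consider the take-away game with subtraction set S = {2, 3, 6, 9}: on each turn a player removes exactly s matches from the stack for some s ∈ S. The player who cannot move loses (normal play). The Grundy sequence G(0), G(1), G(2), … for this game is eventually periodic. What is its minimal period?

12

n :  0  1  2  3  4  5  6  7  8  9 10 11 12 13 14 15 16 17 18 19 20 21 22 23 24 25
G :  0  0  1  1  2  0  3  1  2  2  3  3  0  0  1  1  2  0  3  1  2  2  3  3  0  0
G(n+12) = G(n) holds for n = 0,…,8 (a full window of length max(S) = 9), so the sequence is purely periodic with period 12.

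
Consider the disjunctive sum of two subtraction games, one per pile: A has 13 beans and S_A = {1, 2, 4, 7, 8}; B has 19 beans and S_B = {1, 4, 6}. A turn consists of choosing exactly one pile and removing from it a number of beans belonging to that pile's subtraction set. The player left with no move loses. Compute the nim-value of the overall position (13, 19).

3

Pile A, S = {1, 2, 4, 7, 8}:
n :  0  1  2  3  4  5  6  7  8  9 10 11 12 13
G :  0  1  2  0  1  2  0  1  2  0  1  2  0  1
G_A(13) = 1.
Pile B, S = {1, 4, 6}:
G(0) = 0
G(1) = mex{0} = 1
G(2) = mex{1} = 0
G(3) = mex{0} = 1
G(4) = mex{1,0} = 2
G(5) = mex{2,1} = 0
G(6) = mex{0,0,0} = 1
G(7) = mex{1,1,1} = 0
G(8) = mex{0,2,0} = 1
G(9) = mex{1,0,1} = 2
G(10) = mex{2,1,2} = 0
G(11) = mex{0,0,0} = 1
G(12) = mex{1,1,1} = 0
G(13) = mex{0,2,0} = 1
G(14) = mex{1,0,1} = 2
G(15) = mex{2,1,2} = 0
G(16) = mex{0,0,0} = 1
G(17) = mex{1,1,1} = 0
G(18) = mex{0,2,0} = 1
G(19) = mex{1,0,1} = 2
G_B(19) = 2.
Combined Grundy value = 1 ⊕ 2 = 3.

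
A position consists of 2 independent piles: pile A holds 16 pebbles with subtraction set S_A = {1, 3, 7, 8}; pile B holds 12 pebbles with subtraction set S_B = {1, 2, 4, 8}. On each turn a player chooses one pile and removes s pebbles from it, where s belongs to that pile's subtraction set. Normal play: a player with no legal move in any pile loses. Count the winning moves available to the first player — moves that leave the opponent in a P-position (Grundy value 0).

3

Pile A, S = {1, 3, 7, 8}:
G(0) = 0
G(1) = mex{0} = 1
G(2) = mex{1} = 0
G(3) = mex{0,0} = 1
G(4) = mex{1,1} = 0
G(5) = mex{0,0} = 1
G(6) = mex{1,1} = 0
G(7) = mex{0,0,0} = 1
G(8) = mex{1,1,1,0} = 2
G(9) = mex{2,0,0,1} = 3
G(10) = mex{3,1,1,0} = 2
G(11) = mex{2,2,0,1} = 3
G(12) = mex{3,3,1,0} = 2
G(13) = mex{2,2,0,1} = 3
G(14) = mex{3,3,1,0} = 2
G(15) = mex{2,2,2,1} = 0
G(16) = mex{0,3,3,2} = 1
G_A(16) = 1.
Pile B, S = {1, 2, 4, 8}:
G(0) = 0
G(1) = mex{0} = 1
G(2) = mex{1,0} = 2
G(3) = mex{2,1} = 0
G(4) = mex{0,2,0} = 1
G(5) = mex{1,0,1} = 2
G(6) = mex{2,1,2} = 0
G(7) = mex{0,2,0} = 1
G(8) = mex{1,0,1,0} = 2
G(9) = mex{2,1,2,1} = 0
G(10) = mex{0,2,0,2} = 1
G(11) = mex{1,0,1,0} = 2
G(12) = mex{2,1,2,1} = 0
G_B(12) = 0.
Combined Grundy value = 1 ⊕ 0 = 1.
A winning move leaves total XOR = 0, i.e. changes one component's Grundy value g to g ⊕ X where X is the current total.
Pile A: need g' = 1⊕1 = 0. Options: 16−1→G=0, 16−3→G=3, 16−7→G=3, 16−8→G=2. Hits: 1.
Pile B: need g' = 0⊕1 = 1. Options: 12−1→G=2, 12−2→G=1, 12−4→G=2, 12−8→G=1. Hits: 2.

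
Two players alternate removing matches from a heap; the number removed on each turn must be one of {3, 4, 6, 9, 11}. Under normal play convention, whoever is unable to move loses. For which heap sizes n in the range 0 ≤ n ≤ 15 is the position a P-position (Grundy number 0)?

G(0) = 0
G(1) = mex{} = 0
G(2) = mex{} = 0
G(3) = mex{0} = 1
G(4) = mex{0,0} = 1
G(5) = mex{0,0} = 1
G(6) = mex{1,0,0} = 2
G(7) = mex{1,1,0} = 2
G(8) = mex{1,1,0} = 2
G(9) = mex{2,1,1,0} = 3
G(10) = mex{2,2,1,0} = 3
G(11) = mex{2,2,1,0,0} = 3
G(12) = mex{3,2,2,1,0} = 4
G(13) = mex{3,3,2,1,0} = 4
G(14) = mex{3,3,2,1,1} = 0
G(15) = mex{4,3,3,2,1} = 0
P-positions are exactly the n with G(n) = 0.

0, 1, 2, 14, 15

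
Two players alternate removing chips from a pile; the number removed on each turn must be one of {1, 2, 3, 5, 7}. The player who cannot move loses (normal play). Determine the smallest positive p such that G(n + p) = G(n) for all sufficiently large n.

4

n :  0  1  2  3  4  5  6  7  8  9 10 11 12 13 14
G :  0  1  2  3  0  1  2  3  0  1  2  3  0  1  2
G(n+4) = G(n) holds for n = 0,…,6 (a full window of length max(S) = 7), so the sequence is purely periodic with period 4.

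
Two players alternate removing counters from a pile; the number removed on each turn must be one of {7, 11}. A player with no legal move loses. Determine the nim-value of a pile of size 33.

2

n :  0  1  2  3  4  5  6  7  8  9 10 11 12 13 14 15 16 17 18 19 20 21 22 23 24 25 26 27 28 29 30 31 32 33
G :  0  0  0  0  0  0  0  1  1  1  1  1  1  1  2  2  2  2  0  0  0  0  0  0  0  1  1  1  1  1  1  1  2  2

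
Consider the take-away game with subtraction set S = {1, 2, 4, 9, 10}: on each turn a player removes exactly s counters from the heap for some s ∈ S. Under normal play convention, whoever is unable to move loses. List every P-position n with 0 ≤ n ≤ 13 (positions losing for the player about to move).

0, 3, 6, 11

n :  0  1  2  3  4  5  6  7  8  9 10 11 12 13
G :  0  1  2  0  1  2  0  1  2  3  4  0  1  2
P-positions are exactly the n with G(n) = 0.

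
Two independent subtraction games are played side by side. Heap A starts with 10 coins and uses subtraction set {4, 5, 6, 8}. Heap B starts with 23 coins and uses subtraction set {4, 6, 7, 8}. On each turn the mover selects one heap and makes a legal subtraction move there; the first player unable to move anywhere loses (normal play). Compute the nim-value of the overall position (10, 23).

0

Heap A, S = {4, 5, 6, 8}:
n :  0  1  2  3  4  5  6  7  8  9 10
G :  0  0  0  0  1  1  1  1  2  2  2
G_A(10) = 2.
Heap B, S = {4, 6, 7, 8}:
n :  0  1  2  3  4  5  6  7  8  9 10 11 12 13 14 15 16 17 18 19 20 21 22 23
G :  0  0  0  0  1  1  1  1  2  2  2  2  0  0  0  0  1  1  1  1  2  2  2  2
G_B(23) = 2.
Combined Grundy value = 2 ⊕ 2 = 0.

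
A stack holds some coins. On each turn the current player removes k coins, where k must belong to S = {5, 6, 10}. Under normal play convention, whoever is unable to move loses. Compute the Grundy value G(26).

2

G(0) = 0
G(1) = mex{} = 0
G(2) = mex{} = 0
G(3) = mex{} = 0
G(4) = mex{} = 0
G(5) = mex{0} = 1
G(6) = mex{0,0} = 1
G(7) = mex{0,0} = 1
G(8) = mex{0,0} = 1
G(9) = mex{0,0} = 1
G(10) = mex{1,0,0} = 2
G(11) = mex{1,1,0} = 2
G(12) = mex{1,1,0} = 2
G(13) = mex{1,1,0} = 2
G(14) = mex{1,1,0} = 2
G(15) = mex{2,1,1} = 0
G(16) = mex{2,2,1} = 0
G(17) = mex{2,2,1} = 0
G(18) = mex{2,2,1} = 0
G(19) = mex{2,2,1} = 0
G(20) = mex{0,2,2} = 1
G(21) = mex{0,0,2} = 1
G(22) = mex{0,0,2} = 1
G(23) = mex{0,0,2} = 1
G(24) = mex{0,0,2} = 1
G(25) = mex{1,0,0} = 2
G(26) = mex{1,1,0} = 2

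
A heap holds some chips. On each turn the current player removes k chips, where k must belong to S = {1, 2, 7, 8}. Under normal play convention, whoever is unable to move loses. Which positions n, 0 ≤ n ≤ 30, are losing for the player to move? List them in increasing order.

0, 3, 6, 9, 12, 15, 18, 21, 24, 27, 30

n :  0  1  2  3  4  5  6  7  8  9 10 11 12 13 14 15 16 17 18 19 20 21 22 23 24 25 26 27 28 29 30
G :  0  1  2  0  1  2  0  1  2  0  1  2  0  1  2  0  1  2  0  1  2  0  1  2  0  1  2  0  1  2  0
P-positions are exactly the n with G(n) = 0.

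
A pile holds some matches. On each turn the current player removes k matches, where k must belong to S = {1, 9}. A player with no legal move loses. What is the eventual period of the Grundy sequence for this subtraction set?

2

n :  0  1  2  3  4  5  6  7  8  9 10 11 12 13 14
G :  0  1  0  1  0  1  0  1  0  1  0  1  0  1  0
G(n+2) = G(n) holds for n = 0,…,8 (a full window of length max(S) = 9), so the sequence is purely periodic with period 2.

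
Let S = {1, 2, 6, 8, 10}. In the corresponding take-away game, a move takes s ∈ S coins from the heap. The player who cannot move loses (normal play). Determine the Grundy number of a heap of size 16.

0

G(0) = 0
G(1) = mex{0} = 1
G(2) = mex{1,0} = 2
G(3) = mex{2,1} = 0
G(4) = mex{0,2} = 1
G(5) = mex{1,0} = 2
G(6) = mex{2,1,0} = 3
G(7) = mex{3,2,1} = 0
G(8) = mex{0,3,2,0} = 1
G(9) = mex{1,0,0,1} = 2
G(10) = mex{2,1,1,2,0} = 3
G(11) = mex{3,2,2,0,1} = 4
G(12) = mex{4,3,3,1,2} = 0
G(13) = mex{0,4,0,2,0} = 1
G(14) = mex{1,0,1,3,1} = 2
G(15) = mex{2,1,2,0,2} = 3
G(16) = mex{3,2,3,1,3} = 0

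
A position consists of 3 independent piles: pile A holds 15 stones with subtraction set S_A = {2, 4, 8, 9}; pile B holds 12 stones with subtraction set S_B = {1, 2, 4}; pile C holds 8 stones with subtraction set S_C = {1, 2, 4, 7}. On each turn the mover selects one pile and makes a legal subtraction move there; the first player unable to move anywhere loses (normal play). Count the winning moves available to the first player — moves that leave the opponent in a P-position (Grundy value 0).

4

Pile A, S = {2, 4, 8, 9}:
n :  0  1  2  3  4  5  6  7  8  9 10 11 12 13 14 15
G :  0  0  1  1  2  2  0  0  1  1  2  2  0  0  1  1
G_A(15) = 1.
Pile B, S = {1, 2, 4}:
G(0) = 0
G(1) = mex{0} = 1
G(2) = mex{1,0} = 2
G(3) = mex{2,1} = 0
G(4) = mex{0,2,0} = 1
G(5) = mex{1,0,1} = 2
G(6) = mex{2,1,2} = 0
G(7) = mex{0,2,0} = 1
G(8) = mex{1,0,1} = 2
G(9) = mex{2,1,2} = 0
G(10) = mex{0,2,0} = 1
G(11) = mex{1,0,1} = 2
G(12) = mex{2,1,2} = 0
G_B(12) = 0.
Pile C, S = {1, 2, 4, 7}:
n : 0 1 2 3 4 5 6 7 8
G : 0 1 2 0 1 2 0 1 2
G_C(8) = 2.
Combined Grundy value = 1 ⊕ 0 ⊕ 2 = 3.
A winning move leaves total XOR = 0, i.e. changes one component's Grundy value g to g ⊕ X where X is the current total.
Pile A: need g' = 1⊕3 = 2. Options: 15−2→G=0, 15−4→G=2, 15−8→G=0, 15−9→G=0. Hits: 1.
Pile B: need g' = 0⊕3 = 3. Options: 12−1→G=2, 12−2→G=1, 12−4→G=2. Hits: 0.
Pile C: need g' = 2⊕3 = 1. Options: 8−1→G=1, 8−2→G=0, 8−4→G=1, 8−7→G=1. Hits: 3.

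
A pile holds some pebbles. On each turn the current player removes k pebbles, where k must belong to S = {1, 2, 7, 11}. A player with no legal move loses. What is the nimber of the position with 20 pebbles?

G(0) = 0
G(1) = mex{0} = 1
G(2) = mex{1,0} = 2
G(3) = mex{2,1} = 0
G(4) = mex{0,2} = 1
G(5) = mex{1,0} = 2
G(6) = mex{2,1} = 0
G(7) = mex{0,2,0} = 1
G(8) = mex{1,0,1} = 2
G(9) = mex{2,1,2} = 0
G(10) = mex{0,2,0} = 1
G(11) = mex{1,0,1,0} = 2
G(12) = mex{2,1,2,1} = 0
G(13) = mex{0,2,0,2} = 1
G(14) = mex{1,0,1,0} = 2
G(15) = mex{2,1,2,1} = 0
G(16) = mex{0,2,0,2} = 1
G(17) = mex{1,0,1,0} = 2
G(18) = mex{2,1,2,1} = 0
G(19) = mex{0,2,0,2} = 1
G(20) = mex{1,0,1,0} = 2

2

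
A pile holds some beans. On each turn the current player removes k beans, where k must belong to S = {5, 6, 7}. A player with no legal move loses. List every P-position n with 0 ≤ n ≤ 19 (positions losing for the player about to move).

n :  0  1  2  3  4  5  6  7  8  9 10 11 12 13 14 15 16 17 18 19
G :  0  0  0  0  0  1  1  1  1  1  2  2  0  0  0  0  0  1  1  1
P-positions are exactly the n with G(n) = 0.

0, 1, 2, 3, 4, 12, 13, 14, 15, 16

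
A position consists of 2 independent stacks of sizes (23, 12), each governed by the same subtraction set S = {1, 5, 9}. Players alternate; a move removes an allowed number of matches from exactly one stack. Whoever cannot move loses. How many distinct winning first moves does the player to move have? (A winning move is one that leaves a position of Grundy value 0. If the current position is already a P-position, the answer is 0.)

All stacks use S = {1, 5, 9}:
G(0) = 0
G(1) = mex{0} = 1
G(2) = mex{1} = 0
G(3) = mex{0} = 1
G(4) = mex{1} = 0
G(5) = mex{0,0} = 1
G(6) = mex{1,1} = 0
G(7) = mex{0,0} = 1
G(8) = mex{1,1} = 0
G(9) = mex{0,0,0} = 1
G(10) = mex{1,1,1} = 0
G(11) = mex{0,0,0} = 1
G(12) = mex{1,1,1} = 0
G(13) = mex{0,0,0} = 1
G(14) = mex{1,1,1} = 0
G(15) = mex{0,0,0} = 1
G(16) = mex{1,1,1} = 0
G(17) = mex{0,0,0} = 1
G(18) = mex{1,1,1} = 0
G(19) = mex{0,0,0} = 1
G(20) = mex{1,1,1} = 0
G(21) = mex{0,0,0} = 1
G(22) = mex{1,1,1} = 0
G(23) = mex{0,0,0} = 1
Stack A: G(23) = 1.
Stack B: G(12) = 0.
Combined Grundy value = 1 ⊕ 0 = 1.
A winning move leaves total XOR = 0, i.e. changes one component's Grundy value g to g ⊕ X where X is the current total.
Stack A: need g' = 1⊕1 = 0. Options: 23−1→G=0, 23−5→G=0, 23−9→G=0. Hits: 3.
Stack B: need g' = 0⊕1 = 1. Options: 12−1→G=1, 12−5→G=1, 12−9→G=1. Hits: 3.

6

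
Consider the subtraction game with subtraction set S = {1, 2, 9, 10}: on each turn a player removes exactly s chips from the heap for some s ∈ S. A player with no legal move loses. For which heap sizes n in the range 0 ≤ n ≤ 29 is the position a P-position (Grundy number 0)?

n :  0  1  2  3  4  5  6  7  8  9 10 11 12 13 14 15 16 17 18 19 20 21 22 23 24 25 26 27 28 29
G :  0  1  2  0  1  2  0  1  2  3  4  0  1  2  0  1  2  0  1  2  3  4  0  1  2  0  1  2  0  1
P-positions are exactly the n with G(n) = 0.

0, 3, 6, 11, 14, 17, 22, 25, 28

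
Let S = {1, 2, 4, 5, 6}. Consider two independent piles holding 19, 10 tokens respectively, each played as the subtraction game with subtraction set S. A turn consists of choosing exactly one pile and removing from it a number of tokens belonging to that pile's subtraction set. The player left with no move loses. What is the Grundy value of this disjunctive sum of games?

All piles use S = {1, 2, 4, 5, 6}:
n :  0  1  2  3  4  5  6  7  8  9 10 11 12 13 14 15 16 17 18 19
G :  0  1  2  0  1  2  3  4  5  3  0  1  2  0  1  2  3  4  5  3
Pile A: G(19) = 3.
Pile B: G(10) = 0.
Combined Grundy value = 3 ⊕ 0 = 3.

3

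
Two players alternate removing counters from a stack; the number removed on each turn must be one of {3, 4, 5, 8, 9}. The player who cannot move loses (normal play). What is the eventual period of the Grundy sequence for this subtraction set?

n :  0  1  2  3  4  5  6  7  8  9 10 11 12 13 14 15 16 17 18 19 20 21 22 23 24 25
G :  0  0  0  1  1  1  2  2  2  3  3  3  0  0  0  1  1  1  2  2  2  3  3  3  0  0
G(n+12) = G(n) holds for n = 0,…,8 (a full window of length max(S) = 9), so the sequence is purely periodic with period 12.

12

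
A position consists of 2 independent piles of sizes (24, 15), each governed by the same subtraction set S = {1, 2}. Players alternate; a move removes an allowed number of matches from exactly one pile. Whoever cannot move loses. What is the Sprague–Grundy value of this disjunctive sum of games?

0

All piles use S = {1, 2}:
G(0) = 0
G(1) = mex{0} = 1
G(2) = mex{1,0} = 2
G(3) = mex{2,1} = 0
G(4) = mex{0,2} = 1
G(5) = mex{1,0} = 2
G(6) = mex{2,1} = 0
G(7) = mex{0,2} = 1
G(8) = mex{1,0} = 2
G(9) = mex{2,1} = 0
G(10) = mex{0,2} = 1
G(11) = mex{1,0} = 2
G(12) = mex{2,1} = 0
G(13) = mex{0,2} = 1
G(14) = mex{1,0} = 2
G(15) = mex{2,1} = 0
G(16) = mex{0,2} = 1
G(17) = mex{1,0} = 2
G(18) = mex{2,1} = 0
G(19) = mex{0,2} = 1
G(20) = mex{1,0} = 2
G(21) = mex{2,1} = 0
G(22) = mex{0,2} = 1
G(23) = mex{1,0} = 2
G(24) = mex{2,1} = 0
Pile A: G(24) = 0.
Pile B: G(15) = 0.
Combined Grundy value = 0 ⊕ 0 = 0.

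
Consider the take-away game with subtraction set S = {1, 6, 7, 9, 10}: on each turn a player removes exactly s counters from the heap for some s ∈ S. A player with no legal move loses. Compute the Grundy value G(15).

G(0) = 0
G(1) = mex{0} = 1
G(2) = mex{1} = 0
G(3) = mex{0} = 1
G(4) = mex{1} = 0
G(5) = mex{0} = 1
G(6) = mex{1,0} = 2
G(7) = mex{2,1,0} = 3
G(8) = mex{3,0,1} = 2
G(9) = mex{2,1,0,0} = 3
G(10) = mex{3,0,1,1,0} = 2
G(11) = mex{2,1,0,0,1} = 3
G(12) = mex{3,2,1,1,0} = 4
G(13) = mex{4,3,2,0,1} = 5
G(14) = mex{5,2,3,1,0} = 4
G(15) = mex{4,3,2,2,1} = 0

0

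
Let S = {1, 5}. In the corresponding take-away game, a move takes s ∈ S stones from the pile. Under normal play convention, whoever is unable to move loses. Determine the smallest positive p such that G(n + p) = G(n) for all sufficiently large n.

G(0) = 0
G(1) = mex{0} = 1
G(2) = mex{1} = 0
G(3) = mex{0} = 1
G(4) = mex{1} = 0
G(5) = mex{0,0} = 1
G(6) = mex{1,1} = 0
G(7) = mex{0,0} = 1
G(8) = mex{1,1} = 0
G(9) = mex{0,0} = 1
G(10) = mex{1,1} = 0
G(11) = mex{0,0} = 1
G(12) = mex{1,1} = 0
G(13) = mex{0,0} = 1
G(14) = mex{1,1} = 0
G(n+2) = G(n) holds for n = 0,…,4 (a full window of length max(S) = 5), so the sequence is purely periodic with period 2.

2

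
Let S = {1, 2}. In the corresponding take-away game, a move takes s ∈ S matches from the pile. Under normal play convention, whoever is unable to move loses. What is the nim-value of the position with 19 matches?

n :  0  1  2  3  4  5  6  7  8  9 10 11 12 13 14 15 16 17 18 19
G :  0  1  2  0  1  2  0  1  2  0  1  2  0  1  2  0  1  2  0  1

1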